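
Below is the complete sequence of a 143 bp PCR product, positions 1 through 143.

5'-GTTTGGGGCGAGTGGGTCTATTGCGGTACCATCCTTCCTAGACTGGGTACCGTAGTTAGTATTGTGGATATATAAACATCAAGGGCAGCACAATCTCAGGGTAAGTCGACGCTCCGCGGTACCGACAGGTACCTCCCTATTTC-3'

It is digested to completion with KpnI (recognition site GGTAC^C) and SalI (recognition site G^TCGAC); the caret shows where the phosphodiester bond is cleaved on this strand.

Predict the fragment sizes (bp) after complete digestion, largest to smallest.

55, 29, 21, 17, 11, 10 bp

KpnI sites (GGTACC) start at positions 25, 46, 118, 128.
KpnI cuts after base 5 of each site (before the last base), so after positions 29, 50, 122, 132.
The SalI site (GTCGAC) starts at position 105.
SalI cuts after the first base of each site, so after position 105.
Combined cut positions: 29, 50, 105, 122, 132.
Linear molecule, 5 cuts → 6 fragments:
  1–29 → 29 bp
  30–50 → 21 bp
  51–105 → 55 bp
  106–122 → 17 bp
  123–132 → 10 bp
  133–143 → 11 bp
Sorted largest to smallest: 55, 29, 21, 17, 11, 10 bp.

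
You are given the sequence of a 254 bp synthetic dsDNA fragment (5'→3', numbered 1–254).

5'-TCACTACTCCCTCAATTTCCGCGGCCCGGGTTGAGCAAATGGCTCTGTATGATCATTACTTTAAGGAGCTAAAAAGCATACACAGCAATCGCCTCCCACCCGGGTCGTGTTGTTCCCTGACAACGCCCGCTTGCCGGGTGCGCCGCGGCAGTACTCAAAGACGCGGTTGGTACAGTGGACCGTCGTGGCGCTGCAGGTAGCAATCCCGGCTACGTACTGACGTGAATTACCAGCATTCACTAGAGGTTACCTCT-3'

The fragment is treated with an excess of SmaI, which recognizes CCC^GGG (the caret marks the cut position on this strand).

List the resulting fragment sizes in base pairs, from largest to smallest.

153, 74, 27 bp

SmaI sites (CCCGGG) start at positions 25, 99.
SmaI cuts after base 3 of each site, so after positions 27, 101.
Linear molecule, 2 cuts → 3 fragments:
  1–27 → 27 bp
  28–101 → 74 bp
  102–254 → 153 bp
Sorted largest to smallest: 153, 74, 27 bp.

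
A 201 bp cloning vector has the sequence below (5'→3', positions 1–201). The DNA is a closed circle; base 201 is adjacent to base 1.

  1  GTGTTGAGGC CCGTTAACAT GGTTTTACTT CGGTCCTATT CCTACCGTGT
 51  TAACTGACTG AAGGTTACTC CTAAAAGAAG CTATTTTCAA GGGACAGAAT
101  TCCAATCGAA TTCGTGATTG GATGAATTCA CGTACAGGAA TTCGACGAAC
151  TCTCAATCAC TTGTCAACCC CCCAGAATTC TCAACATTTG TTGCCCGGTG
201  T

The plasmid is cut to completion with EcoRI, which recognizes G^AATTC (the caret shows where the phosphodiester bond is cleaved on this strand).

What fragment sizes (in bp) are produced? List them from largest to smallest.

EcoRI sites (GAATTC) start at positions 97, 108, 124, 138, 175.
EcoRI cuts after the first base of each site, so after positions 97, 108, 124, 138, 175.
Circular molecule, 5 cuts → 5 fragments:
  98–108 → 11 bp
  109–124 → 16 bp
  125–138 → 14 bp
  139–175 → 37 bp
  176–201 then 1–97 → 26 + 97 = 123 bp
Sorted largest to smallest: 123, 37, 16, 14, 11 bp.

123, 37, 16, 14, 11 bp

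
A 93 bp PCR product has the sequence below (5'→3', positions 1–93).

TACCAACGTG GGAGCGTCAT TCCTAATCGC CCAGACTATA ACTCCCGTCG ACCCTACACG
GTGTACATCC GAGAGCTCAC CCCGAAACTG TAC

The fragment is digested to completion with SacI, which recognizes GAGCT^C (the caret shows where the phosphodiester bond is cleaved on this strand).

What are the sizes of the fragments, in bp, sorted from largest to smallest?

The SacI site (GAGCTC) starts at position 73.
SacI cuts after base 5 of each site (before the last base), so after position 77.
Linear molecule, 1 cut → 2 fragments:
  1–77 → 77 bp
  78–93 → 16 bp
Sorted largest to smallest: 77, 16 bp.

77, 16 bp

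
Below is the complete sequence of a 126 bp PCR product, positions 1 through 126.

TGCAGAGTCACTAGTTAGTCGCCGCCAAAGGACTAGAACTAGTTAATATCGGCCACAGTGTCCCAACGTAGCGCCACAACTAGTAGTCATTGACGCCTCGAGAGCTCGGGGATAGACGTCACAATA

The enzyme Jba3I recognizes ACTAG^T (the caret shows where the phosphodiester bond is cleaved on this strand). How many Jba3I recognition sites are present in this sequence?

ACTAGT occurs starting at positions 10, 38, 79.
Jba3I cuts at 3 sites.

3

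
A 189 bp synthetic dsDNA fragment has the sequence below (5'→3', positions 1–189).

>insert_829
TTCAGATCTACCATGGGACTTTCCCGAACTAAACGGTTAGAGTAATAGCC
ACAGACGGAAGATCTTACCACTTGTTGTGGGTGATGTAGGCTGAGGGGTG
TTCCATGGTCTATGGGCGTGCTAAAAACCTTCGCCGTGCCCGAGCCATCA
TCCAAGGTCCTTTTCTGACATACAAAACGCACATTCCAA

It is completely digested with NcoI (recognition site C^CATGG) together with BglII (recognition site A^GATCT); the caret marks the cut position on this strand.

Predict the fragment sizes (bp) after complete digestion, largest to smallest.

86, 49, 43, 7, 4 bp

NcoI sites (CCATGG) start at positions 11, 103.
NcoI cuts after the first base of each site, so after positions 11, 103.
BglII sites (AGATCT) start at positions 4, 60.
BglII cuts after the first base of each site, so after positions 4, 60.
Combined cut positions: 4, 11, 60, 103.
Linear molecule, 4 cuts → 5 fragments:
  1–4 → 4 bp
  5–11 → 7 bp
  12–60 → 49 bp
  61–103 → 43 bp
  104–189 → 86 bp
Sorted largest to smallest: 86, 49, 43, 7, 4 bp.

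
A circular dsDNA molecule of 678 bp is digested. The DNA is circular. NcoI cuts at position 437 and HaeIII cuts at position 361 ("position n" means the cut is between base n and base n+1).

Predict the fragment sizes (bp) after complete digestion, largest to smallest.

602, 76 bp

Combined cut positions (sorted): 361, 437.
Circular molecule, 2 cuts → 2 fragments:
  437 − 361 = 76 bp
  wrap: 678 − 437 + 361 = 602 bp
Sorted largest to smallest: 602, 76 bp.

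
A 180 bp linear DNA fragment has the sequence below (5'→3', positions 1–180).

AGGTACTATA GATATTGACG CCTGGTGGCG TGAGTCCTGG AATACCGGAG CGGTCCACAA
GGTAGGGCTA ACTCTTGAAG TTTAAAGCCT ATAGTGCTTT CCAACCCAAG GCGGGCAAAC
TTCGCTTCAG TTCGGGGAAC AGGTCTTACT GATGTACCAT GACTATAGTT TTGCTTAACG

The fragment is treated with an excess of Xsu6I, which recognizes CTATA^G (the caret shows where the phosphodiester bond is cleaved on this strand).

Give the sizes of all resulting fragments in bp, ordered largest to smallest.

Xsu6I sites (CTATAG) start at positions 6, 89, 163.
Xsu6I cuts after base 5 of each site (before the last base), so after positions 10, 93, 167.
Linear molecule, 3 cuts → 4 fragments:
  1–10 → 10 bp
  11–93 → 83 bp
  94–167 → 74 bp
  168–180 → 13 bp
Sorted largest to smallest: 83, 74, 13, 10 bp.

83, 74, 13, 10 bp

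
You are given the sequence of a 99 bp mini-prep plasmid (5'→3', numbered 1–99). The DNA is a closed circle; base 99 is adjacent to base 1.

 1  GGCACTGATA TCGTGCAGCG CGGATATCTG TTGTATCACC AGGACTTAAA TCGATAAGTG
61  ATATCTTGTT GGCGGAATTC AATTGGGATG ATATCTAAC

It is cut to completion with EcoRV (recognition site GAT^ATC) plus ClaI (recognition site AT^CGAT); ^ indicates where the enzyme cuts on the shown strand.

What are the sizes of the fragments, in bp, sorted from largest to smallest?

EcoRV sites (GATATC) start at positions 7, 23, 60, 90.
EcoRV cuts after base 3 of each site, so after positions 9, 25, 62, 92.
The ClaI site (ATCGAT) starts at position 50.
ClaI cuts after base 2 of each site, so after position 51.
Combined cut positions: 9, 25, 51, 62, 92.
Circular molecule, 5 cuts → 5 fragments:
  10–25 → 16 bp
  26–51 → 26 bp
  52–62 → 11 bp
  63–92 → 30 bp
  93–99 then 1–9 → 7 + 9 = 16 bp
Sorted largest to smallest: 30, 26, 16, 16, 11 bp.

30, 26, 16, 16, 11 bp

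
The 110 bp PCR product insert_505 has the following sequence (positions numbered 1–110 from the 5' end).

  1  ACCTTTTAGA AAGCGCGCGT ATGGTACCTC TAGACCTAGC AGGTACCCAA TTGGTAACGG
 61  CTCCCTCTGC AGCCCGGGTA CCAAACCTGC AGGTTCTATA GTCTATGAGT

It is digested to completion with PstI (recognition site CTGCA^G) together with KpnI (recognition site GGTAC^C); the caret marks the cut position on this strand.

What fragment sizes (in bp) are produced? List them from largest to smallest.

27, 25, 19, 19, 10, 10 bp

PstI sites (CTGCAG) start at positions 67, 87.
PstI cuts after base 5 of each site (before the last base), so after positions 71, 91.
KpnI sites (GGTACC) start at positions 23, 42, 77.
KpnI cuts after base 5 of each site (before the last base), so after positions 27, 46, 81.
Combined cut positions: 27, 46, 71, 81, 91.
Linear molecule, 5 cuts → 6 fragments:
  1–27 → 27 bp
  28–46 → 19 bp
  47–71 → 25 bp
  72–81 → 10 bp
  82–91 → 10 bp
  92–110 → 19 bp
Sorted largest to smallest: 27, 25, 19, 19, 10, 10 bp.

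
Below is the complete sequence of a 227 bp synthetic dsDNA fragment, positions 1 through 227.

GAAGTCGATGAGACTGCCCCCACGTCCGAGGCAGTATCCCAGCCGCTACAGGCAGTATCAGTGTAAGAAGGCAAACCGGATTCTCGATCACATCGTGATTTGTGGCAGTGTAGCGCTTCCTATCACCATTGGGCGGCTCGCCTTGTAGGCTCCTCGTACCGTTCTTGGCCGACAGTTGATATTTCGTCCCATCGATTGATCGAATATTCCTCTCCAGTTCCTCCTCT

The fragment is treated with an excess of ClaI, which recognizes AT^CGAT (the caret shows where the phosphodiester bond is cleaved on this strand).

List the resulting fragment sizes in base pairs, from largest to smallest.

The ClaI site (ATCGAT) starts at position 191.
ClaI cuts after base 2 of each site, so after position 192.
Linear molecule, 1 cut → 2 fragments:
  1–192 → 192 bp
  193–227 → 35 bp
Sorted largest to smallest: 192, 35 bp.

192, 35 bp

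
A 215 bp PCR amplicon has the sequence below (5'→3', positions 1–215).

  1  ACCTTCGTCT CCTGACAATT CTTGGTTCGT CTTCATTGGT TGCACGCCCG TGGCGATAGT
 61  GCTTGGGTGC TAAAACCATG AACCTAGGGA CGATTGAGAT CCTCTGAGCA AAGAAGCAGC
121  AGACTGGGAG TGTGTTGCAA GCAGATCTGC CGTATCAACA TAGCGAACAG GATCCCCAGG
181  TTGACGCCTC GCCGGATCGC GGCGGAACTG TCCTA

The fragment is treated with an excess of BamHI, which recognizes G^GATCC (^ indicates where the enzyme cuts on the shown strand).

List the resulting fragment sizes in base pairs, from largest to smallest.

170, 45 bp

The BamHI site (GGATCC) starts at position 170.
BamHI cuts after the first base of each site, so after position 170.
Linear molecule, 1 cut → 2 fragments:
  1–170 → 170 bp
  171–215 → 45 bp
Sorted largest to smallest: 170, 45 bp.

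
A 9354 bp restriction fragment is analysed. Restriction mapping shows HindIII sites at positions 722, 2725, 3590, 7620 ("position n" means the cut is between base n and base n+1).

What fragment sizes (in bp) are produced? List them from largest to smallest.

4030, 2003, 1734, 865, 722 bp

Linear molecule, 4 cuts → 5 fragments:
  722 − 0 = 722 bp
  2725 − 722 = 2003 bp
  3590 − 2725 = 865 bp
  7620 − 3590 = 4030 bp
  9354 − 7620 = 1734 bp
Sorted largest to smallest: 4030, 2003, 1734, 865, 722 bp.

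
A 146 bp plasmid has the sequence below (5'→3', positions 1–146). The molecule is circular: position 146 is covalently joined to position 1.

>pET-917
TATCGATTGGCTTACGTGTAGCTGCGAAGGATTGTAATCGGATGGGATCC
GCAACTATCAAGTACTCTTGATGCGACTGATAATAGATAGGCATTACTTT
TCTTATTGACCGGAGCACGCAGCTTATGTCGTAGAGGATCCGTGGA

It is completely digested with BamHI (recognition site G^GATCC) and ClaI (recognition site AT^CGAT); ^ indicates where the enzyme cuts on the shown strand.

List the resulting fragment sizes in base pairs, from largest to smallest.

BamHI sites (GGATCC) start at positions 45, 136.
BamHI cuts after the first base of each site, so after positions 45, 136.
The ClaI site (ATCGAT) starts at position 2.
ClaI cuts after base 2 of each site, so after position 3.
Combined cut positions: 3, 45, 136.
Circular molecule, 3 cuts → 3 fragments:
  4–45 → 42 bp
  46–136 → 91 bp
  137–146 then 1–3 → 10 + 3 = 13 bp
Sorted largest to smallest: 91, 42, 13 bp.

91, 42, 13 bp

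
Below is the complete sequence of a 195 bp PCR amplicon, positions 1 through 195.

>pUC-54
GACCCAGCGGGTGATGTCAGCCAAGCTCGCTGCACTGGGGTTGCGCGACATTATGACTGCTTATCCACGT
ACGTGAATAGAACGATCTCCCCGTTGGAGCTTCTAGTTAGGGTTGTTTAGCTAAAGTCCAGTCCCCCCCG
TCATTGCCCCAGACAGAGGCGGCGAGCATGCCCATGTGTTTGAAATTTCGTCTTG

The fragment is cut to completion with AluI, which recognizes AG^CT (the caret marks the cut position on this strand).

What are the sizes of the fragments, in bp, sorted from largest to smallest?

75, 74, 25, 21 bp

AluI sites (AGCT) start at positions 24, 98, 119.
AluI cuts after base 2 of each site, so after positions 25, 99, 120.
Linear molecule, 3 cuts → 4 fragments:
  1–25 → 25 bp
  26–99 → 74 bp
  100–120 → 21 bp
  121–195 → 75 bp
Sorted largest to smallest: 75, 74, 25, 21 bp.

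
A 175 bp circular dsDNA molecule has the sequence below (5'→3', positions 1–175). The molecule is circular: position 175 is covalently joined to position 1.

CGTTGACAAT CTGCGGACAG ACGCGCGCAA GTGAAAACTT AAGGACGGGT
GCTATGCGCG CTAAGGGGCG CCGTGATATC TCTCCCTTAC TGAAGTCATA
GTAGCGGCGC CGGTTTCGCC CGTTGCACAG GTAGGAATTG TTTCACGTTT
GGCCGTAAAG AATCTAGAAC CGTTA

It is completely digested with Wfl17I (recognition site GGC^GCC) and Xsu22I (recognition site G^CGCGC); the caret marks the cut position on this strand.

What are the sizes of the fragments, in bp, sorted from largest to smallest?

90, 39, 33, 13 bp

Wfl17I sites (GGCGCC) start at positions 67, 106.
Wfl17I cuts after base 3 of each site, so after positions 69, 108.
Xsu22I sites (GCGCGC) start at positions 23, 56.
Xsu22I cuts after the first base of each site, so after positions 23, 56.
Combined cut positions: 23, 56, 69, 108.
Circular molecule, 4 cuts → 4 fragments:
  24–56 → 33 bp
  57–69 → 13 bp
  70–108 → 39 bp
  109–175 then 1–23 → 67 + 23 = 90 bp
Sorted largest to smallest: 90, 39, 33, 13 bp.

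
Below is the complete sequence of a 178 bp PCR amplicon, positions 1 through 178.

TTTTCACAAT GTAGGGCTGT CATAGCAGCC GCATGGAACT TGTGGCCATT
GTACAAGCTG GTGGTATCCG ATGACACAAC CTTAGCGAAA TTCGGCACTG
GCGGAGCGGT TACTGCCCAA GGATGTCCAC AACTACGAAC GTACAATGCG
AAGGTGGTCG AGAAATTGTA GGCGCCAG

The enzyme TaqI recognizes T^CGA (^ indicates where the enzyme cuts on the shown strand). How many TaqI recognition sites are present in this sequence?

1

TCGA occurs starting at position 158.
TaqI cuts at 1 site.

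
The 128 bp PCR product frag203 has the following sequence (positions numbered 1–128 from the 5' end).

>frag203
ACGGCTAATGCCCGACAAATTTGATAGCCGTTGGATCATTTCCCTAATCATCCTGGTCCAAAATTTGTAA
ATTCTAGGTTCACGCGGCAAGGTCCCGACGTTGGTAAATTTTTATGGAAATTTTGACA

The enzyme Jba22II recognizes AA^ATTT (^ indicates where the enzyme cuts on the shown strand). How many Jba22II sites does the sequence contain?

4

AAATTT occurs starting at positions 17, 61, 106, 118.
Jba22II cuts at 4 sites.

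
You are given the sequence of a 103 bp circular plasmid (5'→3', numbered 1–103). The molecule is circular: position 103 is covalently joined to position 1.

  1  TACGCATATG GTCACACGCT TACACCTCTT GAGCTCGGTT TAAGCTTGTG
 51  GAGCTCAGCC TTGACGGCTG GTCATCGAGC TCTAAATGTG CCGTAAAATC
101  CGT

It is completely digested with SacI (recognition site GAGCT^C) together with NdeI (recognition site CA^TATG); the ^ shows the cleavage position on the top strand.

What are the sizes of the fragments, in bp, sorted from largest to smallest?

SacI sites (GAGCTC) start at positions 31, 51, 77.
SacI cuts after base 5 of each site (before the last base), so after positions 35, 55, 81.
The NdeI site (CATATG) starts at position 5.
NdeI cuts after base 2 of each site, so after position 6.
Combined cut positions: 6, 35, 55, 81.
Circular molecule, 4 cuts → 4 fragments:
  7–35 → 29 bp
  36–55 → 20 bp
  56–81 → 26 bp
  82–103 then 1–6 → 22 + 6 = 28 bp
Sorted largest to smallest: 29, 28, 26, 20 bp.

29, 28, 26, 20 bp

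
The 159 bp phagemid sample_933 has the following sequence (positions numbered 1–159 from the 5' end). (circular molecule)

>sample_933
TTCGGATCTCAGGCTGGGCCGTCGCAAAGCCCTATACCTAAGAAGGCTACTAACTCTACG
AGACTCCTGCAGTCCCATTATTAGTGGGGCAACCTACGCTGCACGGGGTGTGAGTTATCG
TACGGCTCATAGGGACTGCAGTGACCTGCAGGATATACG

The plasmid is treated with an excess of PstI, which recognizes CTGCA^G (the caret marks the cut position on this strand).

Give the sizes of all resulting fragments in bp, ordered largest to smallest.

80, 69, 10 bp

PstI sites (CTGCAG) start at positions 67, 136, 146.
PstI cuts after base 5 of each site (before the last base), so after positions 71, 140, 150.
Circular molecule, 3 cuts → 3 fragments:
  72–140 → 69 bp
  141–150 → 10 bp
  151–159 then 1–71 → 9 + 71 = 80 bp
Sorted largest to smallest: 80, 69, 10 bp.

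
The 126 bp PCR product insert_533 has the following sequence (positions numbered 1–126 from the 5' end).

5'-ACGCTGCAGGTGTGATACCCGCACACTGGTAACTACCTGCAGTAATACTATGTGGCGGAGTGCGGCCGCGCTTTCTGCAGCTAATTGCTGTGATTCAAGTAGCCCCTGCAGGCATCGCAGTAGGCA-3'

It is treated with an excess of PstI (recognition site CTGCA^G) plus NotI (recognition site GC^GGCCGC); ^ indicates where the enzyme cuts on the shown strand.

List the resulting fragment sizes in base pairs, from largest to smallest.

33, 31, 22, 16, 16, 8 bp

PstI sites (CTGCAG) start at positions 4, 37, 75, 106.
PstI cuts after base 5 of each site (before the last base), so after positions 8, 41, 79, 110.
The NotI site (GCGGCCGC) starts at position 62.
NotI cuts after base 2 of each site, so after position 63.
Combined cut positions: 8, 41, 63, 79, 110.
Linear molecule, 5 cuts → 6 fragments:
  1–8 → 8 bp
  9–41 → 33 bp
  42–63 → 22 bp
  64–79 → 16 bp
  80–110 → 31 bp
  111–126 → 16 bp
Sorted largest to smallest: 33, 31, 22, 16, 16, 8 bp.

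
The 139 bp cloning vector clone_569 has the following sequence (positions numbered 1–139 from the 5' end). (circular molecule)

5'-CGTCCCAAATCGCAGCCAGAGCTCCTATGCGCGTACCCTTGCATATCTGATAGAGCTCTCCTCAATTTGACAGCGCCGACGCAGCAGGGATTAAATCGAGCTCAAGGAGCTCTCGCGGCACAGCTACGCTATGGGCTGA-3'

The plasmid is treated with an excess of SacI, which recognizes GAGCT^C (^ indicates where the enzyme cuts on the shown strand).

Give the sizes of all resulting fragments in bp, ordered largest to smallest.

51, 45, 34, 9 bp

SacI sites (GAGCTC) start at positions 19, 53, 98, 107.
SacI cuts after base 5 of each site (before the last base), so after positions 23, 57, 102, 111.
Circular molecule, 4 cuts → 4 fragments:
  24–57 → 34 bp
  58–102 → 45 bp
  103–111 → 9 bp
  112–139 then 1–23 → 28 + 23 = 51 bp
Sorted largest to smallest: 51, 45, 34, 9 bp.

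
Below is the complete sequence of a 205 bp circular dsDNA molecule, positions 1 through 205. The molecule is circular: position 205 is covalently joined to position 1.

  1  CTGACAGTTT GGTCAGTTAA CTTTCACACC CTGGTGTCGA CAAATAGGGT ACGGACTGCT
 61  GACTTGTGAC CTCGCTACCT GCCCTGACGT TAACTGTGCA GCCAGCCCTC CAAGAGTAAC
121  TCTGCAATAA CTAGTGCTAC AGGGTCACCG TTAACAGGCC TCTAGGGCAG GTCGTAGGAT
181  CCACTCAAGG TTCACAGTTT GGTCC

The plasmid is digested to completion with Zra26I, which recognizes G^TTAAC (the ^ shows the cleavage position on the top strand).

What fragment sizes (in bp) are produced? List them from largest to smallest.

73, 71, 61 bp

Zra26I sites (GTTAAC) start at positions 16, 89, 150.
Zra26I cuts after the first base of each site, so after positions 16, 89, 150.
Circular molecule, 3 cuts → 3 fragments:
  17–89 → 73 bp
  90–150 → 61 bp
  151–205 then 1–16 → 55 + 16 = 71 bp
Sorted largest to smallest: 73, 71, 61 bp.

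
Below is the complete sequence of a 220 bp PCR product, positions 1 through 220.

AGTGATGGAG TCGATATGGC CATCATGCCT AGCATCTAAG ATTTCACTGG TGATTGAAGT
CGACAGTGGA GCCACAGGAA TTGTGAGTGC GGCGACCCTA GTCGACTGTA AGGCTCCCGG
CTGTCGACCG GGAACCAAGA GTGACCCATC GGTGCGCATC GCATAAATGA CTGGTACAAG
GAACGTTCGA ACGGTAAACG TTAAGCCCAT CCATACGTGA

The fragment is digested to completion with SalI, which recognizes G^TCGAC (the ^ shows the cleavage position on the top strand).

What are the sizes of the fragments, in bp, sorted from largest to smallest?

SalI sites (GTCGAC) start at positions 59, 101, 123.
SalI cuts after the first base of each site, so after positions 59, 101, 123.
Linear molecule, 3 cuts → 4 fragments:
  1–59 → 59 bp
  60–101 → 42 bp
  102–123 → 22 bp
  124–220 → 97 bp
Sorted largest to smallest: 97, 59, 42, 22 bp.

97, 59, 42, 22 bp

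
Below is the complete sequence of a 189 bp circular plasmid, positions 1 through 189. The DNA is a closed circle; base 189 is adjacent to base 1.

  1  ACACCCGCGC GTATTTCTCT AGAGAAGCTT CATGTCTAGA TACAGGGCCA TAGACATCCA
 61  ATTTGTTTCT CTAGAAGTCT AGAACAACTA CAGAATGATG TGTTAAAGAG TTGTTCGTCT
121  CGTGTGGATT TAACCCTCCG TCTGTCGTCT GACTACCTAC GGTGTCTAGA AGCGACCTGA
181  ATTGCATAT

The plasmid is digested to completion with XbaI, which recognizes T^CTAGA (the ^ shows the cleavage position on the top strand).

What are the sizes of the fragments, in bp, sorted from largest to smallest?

XbaI sites (TCTAGA) start at positions 18, 35, 70, 78, 165.
XbaI cuts after the first base of each site, so after positions 18, 35, 70, 78, 165.
Circular molecule, 5 cuts → 5 fragments:
  19–35 → 17 bp
  36–70 → 35 bp
  71–78 → 8 bp
  79–165 → 87 bp
  166–189 then 1–18 → 24 + 18 = 42 bp
Sorted largest to smallest: 87, 42, 35, 17, 8 bp.

87, 42, 35, 17, 8 bp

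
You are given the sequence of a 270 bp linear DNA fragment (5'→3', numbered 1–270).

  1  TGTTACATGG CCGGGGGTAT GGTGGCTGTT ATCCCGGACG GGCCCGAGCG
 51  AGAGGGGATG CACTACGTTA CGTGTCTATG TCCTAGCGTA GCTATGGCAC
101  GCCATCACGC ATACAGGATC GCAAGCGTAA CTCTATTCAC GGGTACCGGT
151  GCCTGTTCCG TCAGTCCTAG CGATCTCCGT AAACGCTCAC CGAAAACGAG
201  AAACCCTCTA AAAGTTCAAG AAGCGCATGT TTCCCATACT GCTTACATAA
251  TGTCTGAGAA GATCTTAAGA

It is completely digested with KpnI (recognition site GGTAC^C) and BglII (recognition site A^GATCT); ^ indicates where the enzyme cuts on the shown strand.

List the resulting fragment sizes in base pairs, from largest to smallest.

146, 114, 10 bp

The KpnI site (GGTACC) starts at position 142.
KpnI cuts after base 5 of each site (before the last base), so after position 146.
The BglII site (AGATCT) starts at position 260.
BglII cuts after the first base of each site, so after position 260.
Combined cut positions: 146, 260.
Linear molecule, 2 cuts → 3 fragments:
  1–146 → 146 bp
  147–260 → 114 bp
  261–270 → 10 bp
Sorted largest to smallest: 146, 114, 10 bp.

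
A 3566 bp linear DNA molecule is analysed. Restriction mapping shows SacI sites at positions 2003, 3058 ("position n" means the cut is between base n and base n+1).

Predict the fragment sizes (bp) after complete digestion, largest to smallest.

Linear molecule, 2 cuts → 3 fragments:
  2003 − 0 = 2003 bp
  3058 − 2003 = 1055 bp
  3566 − 3058 = 508 bp
Sorted largest to smallest: 2003, 1055, 508 bp.

2003, 1055, 508 bp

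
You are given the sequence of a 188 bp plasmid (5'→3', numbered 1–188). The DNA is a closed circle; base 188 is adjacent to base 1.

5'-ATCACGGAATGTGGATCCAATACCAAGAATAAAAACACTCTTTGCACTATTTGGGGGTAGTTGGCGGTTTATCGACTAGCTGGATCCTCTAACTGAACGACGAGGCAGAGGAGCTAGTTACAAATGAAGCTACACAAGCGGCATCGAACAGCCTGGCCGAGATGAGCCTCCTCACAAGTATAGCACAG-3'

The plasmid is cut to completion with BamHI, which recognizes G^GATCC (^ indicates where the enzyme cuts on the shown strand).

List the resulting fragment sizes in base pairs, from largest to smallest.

119, 69 bp

BamHI sites (GGATCC) start at positions 13, 82.
BamHI cuts after the first base of each site, so after positions 13, 82.
Circular molecule, 2 cuts → 2 fragments:
  14–82 → 69 bp
  83–188 then 1–13 → 106 + 13 = 119 bp
Sorted largest to smallest: 119, 69 bp.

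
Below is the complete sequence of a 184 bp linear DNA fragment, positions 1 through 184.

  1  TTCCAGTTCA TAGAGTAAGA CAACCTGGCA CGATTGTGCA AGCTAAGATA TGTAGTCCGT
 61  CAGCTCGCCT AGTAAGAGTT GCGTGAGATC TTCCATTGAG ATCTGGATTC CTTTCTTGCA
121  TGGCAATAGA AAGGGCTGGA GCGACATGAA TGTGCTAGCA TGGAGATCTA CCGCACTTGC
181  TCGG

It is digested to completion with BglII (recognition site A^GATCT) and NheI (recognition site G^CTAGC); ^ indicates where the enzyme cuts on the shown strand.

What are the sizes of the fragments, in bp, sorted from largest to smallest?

BglII sites (AGATCT) start at positions 86, 99, 164.
BglII cuts after the first base of each site, so after positions 86, 99, 164.
The NheI site (GCTAGC) starts at position 154.
NheI cuts after the first base of each site, so after position 154.
Combined cut positions: 86, 99, 154, 164.
Linear molecule, 4 cuts → 5 fragments:
  1–86 → 86 bp
  87–99 → 13 bp
  100–154 → 55 bp
  155–164 → 10 bp
  165–184 → 20 bp
Sorted largest to smallest: 86, 55, 20, 13, 10 bp.

86, 55, 20, 13, 10 bp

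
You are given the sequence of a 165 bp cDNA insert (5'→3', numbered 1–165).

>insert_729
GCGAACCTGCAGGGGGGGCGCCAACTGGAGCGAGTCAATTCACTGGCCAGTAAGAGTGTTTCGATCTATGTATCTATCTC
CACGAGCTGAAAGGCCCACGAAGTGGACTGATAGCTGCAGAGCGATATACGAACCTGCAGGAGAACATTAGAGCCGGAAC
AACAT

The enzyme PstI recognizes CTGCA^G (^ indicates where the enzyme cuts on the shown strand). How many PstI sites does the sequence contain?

CTGCAG occurs starting at positions 7, 115, 135.
PstI cuts at 3 sites.

3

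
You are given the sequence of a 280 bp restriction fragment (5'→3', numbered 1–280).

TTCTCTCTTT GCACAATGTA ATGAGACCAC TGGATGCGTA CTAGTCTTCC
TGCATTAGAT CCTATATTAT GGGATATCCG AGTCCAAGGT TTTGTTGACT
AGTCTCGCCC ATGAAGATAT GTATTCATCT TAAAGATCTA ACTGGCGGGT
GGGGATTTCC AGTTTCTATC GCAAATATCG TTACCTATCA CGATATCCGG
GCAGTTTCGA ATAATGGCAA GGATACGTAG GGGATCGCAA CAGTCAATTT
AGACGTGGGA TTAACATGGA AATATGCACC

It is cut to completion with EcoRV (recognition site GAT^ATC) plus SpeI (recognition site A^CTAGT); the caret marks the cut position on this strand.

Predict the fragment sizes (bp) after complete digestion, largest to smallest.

96, 86, 40, 35, 23 bp

EcoRV sites (GATATC) start at positions 73, 192.
EcoRV cuts after base 3 of each site, so after positions 75, 194.
SpeI sites (ACTAGT) start at positions 40, 98.
SpeI cuts after the first base of each site, so after positions 40, 98.
Combined cut positions: 40, 75, 98, 194.
Linear molecule, 4 cuts → 5 fragments:
  1–40 → 40 bp
  41–75 → 35 bp
  76–98 → 23 bp
  99–194 → 96 bp
  195–280 → 86 bp
Sorted largest to smallest: 96, 86, 40, 35, 23 bp.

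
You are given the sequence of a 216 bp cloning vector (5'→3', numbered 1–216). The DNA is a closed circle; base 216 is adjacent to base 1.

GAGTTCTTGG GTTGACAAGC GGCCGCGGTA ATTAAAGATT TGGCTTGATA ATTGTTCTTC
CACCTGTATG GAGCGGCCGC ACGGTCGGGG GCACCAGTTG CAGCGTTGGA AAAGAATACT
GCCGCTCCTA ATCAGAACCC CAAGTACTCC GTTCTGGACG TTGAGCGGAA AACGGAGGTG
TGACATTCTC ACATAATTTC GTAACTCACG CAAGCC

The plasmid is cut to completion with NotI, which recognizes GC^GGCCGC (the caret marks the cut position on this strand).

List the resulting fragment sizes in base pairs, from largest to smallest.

162, 54 bp

NotI sites (GCGGCCGC) start at positions 19, 73.
NotI cuts after base 2 of each site, so after positions 20, 74.
Circular molecule, 2 cuts → 2 fragments:
  21–74 → 54 bp
  75–216 then 1–20 → 142 + 20 = 162 bp
Sorted largest to smallest: 162, 54 bp.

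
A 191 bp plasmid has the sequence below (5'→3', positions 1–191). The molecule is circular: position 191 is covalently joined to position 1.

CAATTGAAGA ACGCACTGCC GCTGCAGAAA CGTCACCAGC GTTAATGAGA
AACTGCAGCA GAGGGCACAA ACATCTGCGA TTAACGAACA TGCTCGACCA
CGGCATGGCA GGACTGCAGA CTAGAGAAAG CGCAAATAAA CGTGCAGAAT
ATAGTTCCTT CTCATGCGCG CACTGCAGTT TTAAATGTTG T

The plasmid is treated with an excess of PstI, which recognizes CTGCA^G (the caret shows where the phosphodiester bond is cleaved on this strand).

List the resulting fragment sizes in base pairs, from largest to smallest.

61, 59, 40, 31 bp

PstI sites (CTGCAG) start at positions 22, 53, 114, 173.
PstI cuts after base 5 of each site (before the last base), so after positions 26, 57, 118, 177.
Circular molecule, 4 cuts → 4 fragments:
  27–57 → 31 bp
  58–118 → 61 bp
  119–177 → 59 bp
  178–191 then 1–26 → 14 + 26 = 40 bp
Sorted largest to smallest: 61, 59, 40, 31 bp.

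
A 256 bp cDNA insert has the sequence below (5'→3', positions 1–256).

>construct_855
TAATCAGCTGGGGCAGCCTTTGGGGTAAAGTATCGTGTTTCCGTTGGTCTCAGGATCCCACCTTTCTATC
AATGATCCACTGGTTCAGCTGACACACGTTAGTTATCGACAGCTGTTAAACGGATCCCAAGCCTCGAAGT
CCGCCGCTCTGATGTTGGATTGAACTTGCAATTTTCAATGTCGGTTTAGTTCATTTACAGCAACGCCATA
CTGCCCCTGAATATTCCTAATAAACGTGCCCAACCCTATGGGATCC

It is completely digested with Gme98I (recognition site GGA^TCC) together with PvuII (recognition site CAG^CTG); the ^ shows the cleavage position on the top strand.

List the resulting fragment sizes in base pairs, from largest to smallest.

Gme98I sites (GGATCC) start at positions 53, 122, 251.
Gme98I cuts after base 3 of each site, so after positions 55, 124, 253.
PvuII sites (CAGCTG) start at positions 5, 86, 110.
PvuII cuts after base 3 of each site, so after positions 7, 88, 112.
Combined cut positions: 7, 55, 88, 112, 124, 253.
Linear molecule, 6 cuts → 7 fragments:
  1–7 → 7 bp
  8–55 → 48 bp
  56–88 → 33 bp
  89–112 → 24 bp
  113–124 → 12 bp
  125–253 → 129 bp
  254–256 → 3 bp
Sorted largest to smallest: 129, 48, 33, 24, 12, 7, 3 bp.

129, 48, 33, 24, 12, 7, 3 bp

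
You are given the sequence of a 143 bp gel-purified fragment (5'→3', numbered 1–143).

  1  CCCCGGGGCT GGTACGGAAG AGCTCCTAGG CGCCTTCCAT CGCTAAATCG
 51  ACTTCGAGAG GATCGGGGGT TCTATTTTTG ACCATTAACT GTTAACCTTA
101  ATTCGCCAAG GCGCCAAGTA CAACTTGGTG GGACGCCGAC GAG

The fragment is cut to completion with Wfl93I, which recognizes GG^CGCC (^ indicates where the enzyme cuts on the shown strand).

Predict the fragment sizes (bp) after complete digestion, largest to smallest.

81, 32, 30 bp

Wfl93I sites (GGCGCC) start at positions 29, 110.
Wfl93I cuts after base 2 of each site, so after positions 30, 111.
Linear molecule, 2 cuts → 3 fragments:
  1–30 → 30 bp
  31–111 → 81 bp
  112–143 → 32 bp
Sorted largest to smallest: 81, 32, 30 bp.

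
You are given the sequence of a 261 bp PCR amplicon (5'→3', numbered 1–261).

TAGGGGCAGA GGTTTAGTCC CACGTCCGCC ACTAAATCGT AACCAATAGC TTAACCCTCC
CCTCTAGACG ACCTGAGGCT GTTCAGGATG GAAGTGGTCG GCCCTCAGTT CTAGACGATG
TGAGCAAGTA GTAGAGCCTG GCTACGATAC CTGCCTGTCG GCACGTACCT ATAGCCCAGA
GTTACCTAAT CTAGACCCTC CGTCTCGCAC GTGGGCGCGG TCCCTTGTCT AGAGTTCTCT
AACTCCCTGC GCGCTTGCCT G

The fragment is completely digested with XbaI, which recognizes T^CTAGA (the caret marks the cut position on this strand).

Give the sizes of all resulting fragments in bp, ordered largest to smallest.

80, 63, 47, 38, 33 bp

XbaI sites (TCTAGA) start at positions 63, 110, 190, 228.
XbaI cuts after the first base of each site, so after positions 63, 110, 190, 228.
Linear molecule, 4 cuts → 5 fragments:
  1–63 → 63 bp
  64–110 → 47 bp
  111–190 → 80 bp
  191–228 → 38 bp
  229–261 → 33 bp
Sorted largest to smallest: 80, 63, 47, 38, 33 bp.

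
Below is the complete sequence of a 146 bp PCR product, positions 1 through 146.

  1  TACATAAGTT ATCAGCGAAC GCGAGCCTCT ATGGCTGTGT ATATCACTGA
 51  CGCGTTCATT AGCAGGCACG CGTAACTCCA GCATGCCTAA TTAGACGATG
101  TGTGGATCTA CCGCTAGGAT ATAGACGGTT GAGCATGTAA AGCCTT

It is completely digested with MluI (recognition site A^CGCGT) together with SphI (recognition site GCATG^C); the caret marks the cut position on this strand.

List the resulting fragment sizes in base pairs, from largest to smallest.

MluI sites (ACGCGT) start at positions 50, 68.
MluI cuts after the first base of each site, so after positions 50, 68.
The SphI site (GCATGC) starts at position 81.
SphI cuts after base 5 of each site (before the last base), so after position 85.
Combined cut positions: 50, 68, 85.
Linear molecule, 3 cuts → 4 fragments:
  1–50 → 50 bp
  51–68 → 18 bp
  69–85 → 17 bp
  86–146 → 61 bp
Sorted largest to smallest: 61, 50, 18, 17 bp.

61, 50, 18, 17 bp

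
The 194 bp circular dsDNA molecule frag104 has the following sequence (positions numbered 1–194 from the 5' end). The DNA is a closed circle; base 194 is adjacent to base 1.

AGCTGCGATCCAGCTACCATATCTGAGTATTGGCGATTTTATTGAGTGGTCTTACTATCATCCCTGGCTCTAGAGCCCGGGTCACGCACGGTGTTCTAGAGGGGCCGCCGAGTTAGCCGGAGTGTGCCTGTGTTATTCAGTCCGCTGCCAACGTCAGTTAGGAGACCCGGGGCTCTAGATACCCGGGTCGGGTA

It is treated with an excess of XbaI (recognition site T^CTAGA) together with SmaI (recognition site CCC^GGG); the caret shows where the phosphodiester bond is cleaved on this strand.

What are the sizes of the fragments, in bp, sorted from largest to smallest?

XbaI sites (TCTAGA) start at positions 69, 95, 174.
XbaI cuts after the first base of each site, so after positions 69, 95, 174.
SmaI sites (CCCGGG) start at positions 76, 166, 182.
SmaI cuts after base 3 of each site, so after positions 78, 168, 184.
Combined cut positions: 69, 78, 95, 168, 174, 184.
Circular molecule, 6 cuts → 6 fragments:
  70–78 → 9 bp
  79–95 → 17 bp
  96–168 → 73 bp
  169–174 → 6 bp
  175–184 → 10 bp
  185–194 then 1–69 → 10 + 69 = 79 bp
Sorted largest to smallest: 79, 73, 17, 10, 9, 6 bp.

79, 73, 17, 10, 9, 6 bp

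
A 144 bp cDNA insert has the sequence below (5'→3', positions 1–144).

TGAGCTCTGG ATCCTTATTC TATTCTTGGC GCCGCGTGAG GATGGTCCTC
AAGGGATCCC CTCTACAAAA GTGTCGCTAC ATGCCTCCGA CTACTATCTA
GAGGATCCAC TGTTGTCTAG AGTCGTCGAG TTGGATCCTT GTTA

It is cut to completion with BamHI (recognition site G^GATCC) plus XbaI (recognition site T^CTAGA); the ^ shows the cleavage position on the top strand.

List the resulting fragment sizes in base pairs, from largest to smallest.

BamHI sites (GGATCC) start at positions 9, 54, 103, 133.
BamHI cuts after the first base of each site, so after positions 9, 54, 103, 133.
XbaI sites (TCTAGA) start at positions 97, 116.
XbaI cuts after the first base of each site, so after positions 97, 116.
Combined cut positions: 9, 54, 97, 103, 116, 133.
Linear molecule, 6 cuts → 7 fragments:
  1–9 → 9 bp
  10–54 → 45 bp
  55–97 → 43 bp
  98–103 → 6 bp
  104–116 → 13 bp
  117–133 → 17 bp
  134–144 → 11 bp
Sorted largest to smallest: 45, 43, 17, 13, 11, 9, 6 bp.

45, 43, 17, 13, 11, 9, 6 bp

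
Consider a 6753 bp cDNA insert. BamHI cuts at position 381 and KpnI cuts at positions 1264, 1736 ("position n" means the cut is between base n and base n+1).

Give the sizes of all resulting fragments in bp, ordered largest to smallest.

5017, 883, 472, 381 bp

Combined cut positions (sorted): 381, 1264, 1736.
Linear molecule, 3 cuts → 4 fragments:
  381 − 0 = 381 bp
  1264 − 381 = 883 bp
  1736 − 1264 = 472 bp
  6753 − 1736 = 5017 bp
Sorted largest to smallest: 5017, 883, 472, 381 bp.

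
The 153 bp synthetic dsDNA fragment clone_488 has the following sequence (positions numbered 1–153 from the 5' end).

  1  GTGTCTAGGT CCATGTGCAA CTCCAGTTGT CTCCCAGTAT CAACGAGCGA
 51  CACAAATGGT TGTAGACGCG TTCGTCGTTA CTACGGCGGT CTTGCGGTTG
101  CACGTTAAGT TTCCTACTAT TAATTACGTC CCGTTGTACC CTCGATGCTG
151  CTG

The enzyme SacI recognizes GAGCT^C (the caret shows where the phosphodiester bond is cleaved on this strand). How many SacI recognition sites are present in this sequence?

No occurrence of GAGCTC is present in the sequence.
SacI does not cut: 0 sites.

0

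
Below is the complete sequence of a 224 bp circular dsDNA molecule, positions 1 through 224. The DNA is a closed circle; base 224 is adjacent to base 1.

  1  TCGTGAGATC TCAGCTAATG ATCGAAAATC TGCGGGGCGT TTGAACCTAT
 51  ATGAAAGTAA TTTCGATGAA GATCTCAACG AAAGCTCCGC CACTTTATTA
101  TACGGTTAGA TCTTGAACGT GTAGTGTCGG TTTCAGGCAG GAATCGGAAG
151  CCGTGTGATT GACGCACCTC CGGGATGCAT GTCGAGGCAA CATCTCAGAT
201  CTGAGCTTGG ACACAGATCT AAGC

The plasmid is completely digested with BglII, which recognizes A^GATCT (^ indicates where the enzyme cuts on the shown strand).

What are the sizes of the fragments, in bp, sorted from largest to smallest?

BglII sites (AGATCT) start at positions 6, 70, 108, 197, 215.
BglII cuts after the first base of each site, so after positions 6, 70, 108, 197, 215.
Circular molecule, 5 cuts → 5 fragments:
  7–70 → 64 bp
  71–108 → 38 bp
  109–197 → 89 bp
  198–215 → 18 bp
  216–224 then 1–6 → 9 + 6 = 15 bp
Sorted largest to smallest: 89, 64, 38, 18, 15 bp.

89, 64, 38, 18, 15 bp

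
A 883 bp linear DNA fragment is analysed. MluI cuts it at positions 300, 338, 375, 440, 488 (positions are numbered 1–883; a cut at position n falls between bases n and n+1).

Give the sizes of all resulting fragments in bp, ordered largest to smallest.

395, 300, 65, 48, 38, 37 bp

Linear molecule, 5 cuts → 6 fragments:
  300 − 0 = 300 bp
  338 − 300 = 38 bp
  375 − 338 = 37 bp
  440 − 375 = 65 bp
  488 − 440 = 48 bp
  883 − 488 = 395 bp
Sorted largest to smallest: 395, 300, 65, 48, 38, 37 bp.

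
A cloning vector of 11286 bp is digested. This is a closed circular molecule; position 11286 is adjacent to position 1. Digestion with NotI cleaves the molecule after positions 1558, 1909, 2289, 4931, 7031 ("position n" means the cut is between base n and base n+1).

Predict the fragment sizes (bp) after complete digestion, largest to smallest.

5813, 2642, 2100, 380, 351 bp

Circular molecule, 5 cuts → 5 fragments:
  1909 − 1558 = 351 bp
  2289 − 1909 = 380 bp
  4931 − 2289 = 2642 bp
  7031 − 4931 = 2100 bp
  wrap: 11286 − 7031 + 1558 = 5813 bp
Sorted largest to smallest: 5813, 2642, 2100, 380, 351 bp.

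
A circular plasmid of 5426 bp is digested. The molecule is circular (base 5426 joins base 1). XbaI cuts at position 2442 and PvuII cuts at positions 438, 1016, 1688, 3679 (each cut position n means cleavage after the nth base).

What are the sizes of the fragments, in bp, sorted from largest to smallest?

2185, 1237, 754, 672, 578 bp

Combined cut positions (sorted): 438, 1016, 1688, 2442, 3679.
Circular molecule, 5 cuts → 5 fragments:
  1016 − 438 = 578 bp
  1688 − 1016 = 672 bp
  2442 − 1688 = 754 bp
  3679 − 2442 = 1237 bp
  wrap: 5426 − 3679 + 438 = 2185 bp
Sorted largest to smallest: 2185, 1237, 754, 672, 578 bp.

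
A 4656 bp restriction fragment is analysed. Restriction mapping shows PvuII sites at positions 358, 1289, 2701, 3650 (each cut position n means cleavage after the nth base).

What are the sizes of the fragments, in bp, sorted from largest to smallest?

1412, 1006, 949, 931, 358 bp

Linear molecule, 4 cuts → 5 fragments:
  358 − 0 = 358 bp
  1289 − 358 = 931 bp
  2701 − 1289 = 1412 bp
  3650 − 2701 = 949 bp
  4656 − 3650 = 1006 bp
Sorted largest to smallest: 1412, 1006, 949, 931, 358 bp.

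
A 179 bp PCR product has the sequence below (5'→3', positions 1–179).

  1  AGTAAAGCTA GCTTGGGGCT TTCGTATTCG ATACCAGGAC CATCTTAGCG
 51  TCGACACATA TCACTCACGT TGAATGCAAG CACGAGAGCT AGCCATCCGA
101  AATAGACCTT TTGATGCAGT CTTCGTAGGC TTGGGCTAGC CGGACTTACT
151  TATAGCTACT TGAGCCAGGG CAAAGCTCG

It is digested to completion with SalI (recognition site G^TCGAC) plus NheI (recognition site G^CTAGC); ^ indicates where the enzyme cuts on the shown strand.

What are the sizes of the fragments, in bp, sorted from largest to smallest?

The SalI site (GTCGAC) starts at position 50.
SalI cuts after the first base of each site, so after position 50.
NheI sites (GCTAGC) start at positions 7, 88, 135.
NheI cuts after the first base of each site, so after positions 7, 88, 135.
Combined cut positions: 7, 50, 88, 135.
Linear molecule, 4 cuts → 5 fragments:
  1–7 → 7 bp
  8–50 → 43 bp
  51–88 → 38 bp
  89–135 → 47 bp
  136–179 → 44 bp
Sorted largest to smallest: 47, 44, 43, 38, 7 bp.

47, 44, 43, 38, 7 bp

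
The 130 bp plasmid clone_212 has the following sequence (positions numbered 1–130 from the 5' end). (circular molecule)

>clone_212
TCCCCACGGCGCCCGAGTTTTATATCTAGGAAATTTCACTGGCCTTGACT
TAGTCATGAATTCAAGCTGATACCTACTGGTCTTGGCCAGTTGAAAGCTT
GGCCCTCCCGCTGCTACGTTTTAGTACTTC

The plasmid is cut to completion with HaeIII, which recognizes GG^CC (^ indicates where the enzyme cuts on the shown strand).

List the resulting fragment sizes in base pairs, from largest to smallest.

HaeIII sites (GGCC) start at positions 41, 85, 101.
HaeIII cuts after base 2 of each site, so after positions 42, 86, 102.
Circular molecule, 3 cuts → 3 fragments:
  43–86 → 44 bp
  87–102 → 16 bp
  103–130 then 1–42 → 28 + 42 = 70 bp
Sorted largest to smallest: 70, 44, 16 bp.

70, 44, 16 bp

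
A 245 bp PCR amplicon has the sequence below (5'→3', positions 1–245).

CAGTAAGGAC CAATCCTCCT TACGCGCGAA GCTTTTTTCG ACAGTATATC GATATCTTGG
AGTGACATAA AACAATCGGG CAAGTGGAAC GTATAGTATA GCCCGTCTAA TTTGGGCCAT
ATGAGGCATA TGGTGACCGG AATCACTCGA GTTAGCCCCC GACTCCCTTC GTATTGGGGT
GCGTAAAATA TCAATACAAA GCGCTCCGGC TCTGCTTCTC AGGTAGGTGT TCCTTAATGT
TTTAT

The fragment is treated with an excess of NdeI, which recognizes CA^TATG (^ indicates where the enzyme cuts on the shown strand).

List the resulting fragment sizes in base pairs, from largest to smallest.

NdeI sites (CATATG) start at positions 118, 127.
NdeI cuts after base 2 of each site, so after positions 119, 128.
Linear molecule, 2 cuts → 3 fragments:
  1–119 → 119 bp
  120–128 → 9 bp
  129–245 → 117 bp
Sorted largest to smallest: 119, 117, 9 bp.

119, 117, 9 bp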